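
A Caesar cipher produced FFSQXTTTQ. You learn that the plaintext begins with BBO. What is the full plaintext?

From the crib: F(5)−B(1)=4, so the shift is 4.
Subtract 4 from each ciphertext letter:
F(5): 5−4=1 → B
F(5): 5−4=1 → B
S(18): 18−4=14 → O
Q(16): 16−4=12 → M
X(23): 23−4=19 → T
T(19): 19−4=15 → P
T(19): 19−4=15 → P
T(19): 19−4=15 → P
Q(16): 16−4=12 → M

BBOMTPPPM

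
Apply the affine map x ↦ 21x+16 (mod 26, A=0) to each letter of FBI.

RLC

F(5): 21·5+16=121≡17 → R
B(1): 21·1+16=37≡11 → L
I(8): 21·8+16=184≡2 → C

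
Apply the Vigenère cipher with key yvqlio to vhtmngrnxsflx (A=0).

Repeat the key across the message: yvqlioyvqlioy
v(21)+y(24): 45≡19 → t
h(7)+v(21): 28≡2 → c
t(19)+q(16): 35≡9 → j
m(12)+l(11): 23 → x
n(13)+i(8): 21 → v
g(6)+o(14): 20 → u
r(17)+y(24): 41≡15 → p
n(13)+v(21): 34≡8 → i
x(23)+q(16): 39≡13 → n
s(18)+l(11): 29≡3 → d
f(5)+i(8): 13 → n
l(11)+o(14): 25 → z
x(23)+y(24): 47≡21 → v

tcjxvupindnzv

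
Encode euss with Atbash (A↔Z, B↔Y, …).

vfhh

e(4) → v(21)
u(20) → f(5)
s(18) → h(7)
s(18) → h(7)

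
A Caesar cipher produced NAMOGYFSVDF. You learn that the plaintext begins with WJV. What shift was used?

17

From the crib: N(13)−W(22)=-9≡17, so the shift is 17.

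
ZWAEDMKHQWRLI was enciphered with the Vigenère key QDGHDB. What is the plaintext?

Repeat the key across the ciphertext: QDGHDBQDGHDBQ
Z(25)−Q(16): 9 → J
W(22)−D(3): 19 → T
A(0)−G(6): -6≡20 → U
E(4)−H(7): -3≡23 → X
D(3)−D(3): 0 → A
M(12)−B(1): 11 → L
K(10)−Q(16): -6≡20 → U
H(7)−D(3): 4 → E
Q(16)−G(6): 10 → K
W(22)−H(7): 15 → P
R(17)−D(3): 14 → O
L(11)−B(1): 10 → K
I(8)−Q(16): -8≡18 → S

JTUXALUEKPOKS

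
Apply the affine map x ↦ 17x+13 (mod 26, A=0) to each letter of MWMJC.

M(12): 17·12+13=217≡9 → J
W(22): 17·22+13=387≡23 → X
M(12): 17·12+13=217≡9 → J
J(9): 17·9+13=166≡10 → K
C(2): 17·2+13=47≡21 → V

JXJKV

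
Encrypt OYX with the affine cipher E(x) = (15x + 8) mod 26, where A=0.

O(14): 15·14+8=218≡10 → K
Y(24): 15·24+8=368≡4 → E
X(23): 15·23+8=353≡15 → P

KEP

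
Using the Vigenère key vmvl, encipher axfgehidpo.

vjarztdoka

Repeat the key across the message: vmvlvmvlvm
a(0)+v(21): 21 → v
x(23)+m(12): 35≡9 → j
f(5)+v(21): 26≡0 → a
g(6)+l(11): 17 → r
e(4)+v(21): 25 → z
h(7)+m(12): 19 → t
i(8)+v(21): 29≡3 → d
d(3)+l(11): 14 → o
p(15)+v(21): 36≡10 → k
o(14)+m(12): 26≡0 → a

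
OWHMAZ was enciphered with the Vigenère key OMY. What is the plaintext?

Repeat the key across the ciphertext: OMYOMY
O(14)−O(14): 0 → A
W(22)−M(12): 10 → K
H(7)−Y(24): -17≡9 → J
M(12)−O(14): -2≡24 → Y
A(0)−M(12): -12≡14 → O
Z(25)−Y(24): 1 → B

AKJYOB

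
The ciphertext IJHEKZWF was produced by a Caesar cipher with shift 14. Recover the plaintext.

UVTQWLIR

I(8): 8−14=-6≡20 → U
J(9): 9−14=-5≡21 → V
H(7): 7−14=-7≡19 → T
E(4): 4−14=-10≡16 → Q
K(10): 10−14=-4≡22 → W
Z(25): 25−14=11 → L
W(22): 22−14=8 → I
F(5): 5−14=-9≡17 → R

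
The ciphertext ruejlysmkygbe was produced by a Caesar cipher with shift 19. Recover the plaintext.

r(17): 17−19=-2≡24 → y
u(20): 20−19=1 → b
e(4): 4−19=-15≡11 → l
j(9): 9−19=-10≡16 → q
l(11): 11−19=-8≡18 → s
y(24): 24−19=5 → f
s(18): 18−19=-1≡25 → z
m(12): 12−19=-7≡19 → t
k(10): 10−19=-9≡17 → r
y(24): 24−19=5 → f
g(6): 6−19=-13≡13 → n
b(1): 1−19=-18≡8 → i
e(4): 4−19=-15≡11 → l

yblqsfztrfnil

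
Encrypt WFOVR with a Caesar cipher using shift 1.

W(22): 22+1=23 → X
F(5): 5+1=6 → G
O(14): 14+1=15 → P
V(21): 21+1=22 → W
R(17): 17+1=18 → S

XGPWS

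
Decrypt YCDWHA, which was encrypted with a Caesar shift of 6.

SWXQBU

Y(24): 24−6=18 → S
C(2): 2−6=-4≡22 → W
D(3): 3−6=-3≡23 → X
W(22): 22−6=16 → Q
H(7): 7−6=1 → B
A(0): 0−6=-6≡20 → U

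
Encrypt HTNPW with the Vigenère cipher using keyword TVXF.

Repeat the key across the message: TVXFT
H(7)+T(19): 26≡0 → A
T(19)+V(21): 40≡14 → O
N(13)+X(23): 36≡10 → K
P(15)+F(5): 20 → U
W(22)+T(19): 41≡15 → P

AOKUP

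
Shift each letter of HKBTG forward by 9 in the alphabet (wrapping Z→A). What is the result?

H(7): 7+9=16 → Q
K(10): 10+9=19 → T
B(1): 1+9=10 → K
T(19): 19+9=28≡2 → C
G(6): 6+9=15 → P

QTKCP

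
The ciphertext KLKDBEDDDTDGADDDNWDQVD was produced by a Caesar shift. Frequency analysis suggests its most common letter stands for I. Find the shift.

The most frequent ciphertext letter is D (appears 10 times).
D is position 3; I is position 8.
Shift = -5≡21.

21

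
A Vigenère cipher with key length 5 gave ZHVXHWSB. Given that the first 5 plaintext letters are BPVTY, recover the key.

Subtract each crib letter from the matching ciphertext letter (mod 26):
Z(25)−B(1)=24 → Y
H(7)−P(15)=-8≡18 → S
V(21)−V(21)=0 → A
X(23)−T(19)=4 → E
H(7)−Y(24)=-17≡9 → J

YSAEJ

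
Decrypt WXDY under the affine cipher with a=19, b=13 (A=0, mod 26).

VGUR

The inverse of 19 mod 26 is 11, since 19·11=209≡1. Apply D(y)=11·(y−13) mod 26:
W(22): 11·(22−13)=99≡21 → V
X(23): 11·(23−13)=110≡6 → G
D(3): 11·(3−13)=-110≡20 → U
Y(24): 11·(24−13)=121≡17 → R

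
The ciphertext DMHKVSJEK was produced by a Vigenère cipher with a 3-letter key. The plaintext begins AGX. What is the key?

Subtract each crib letter from the matching ciphertext letter (mod 26):
D(3)−A(0)=3 → D
M(12)−G(6)=6 → G
H(7)−X(23)=-16≡10 → K

DGK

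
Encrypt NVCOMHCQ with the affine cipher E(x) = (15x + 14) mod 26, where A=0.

BRSQMPSU

N(13): 15·13+14=209≡1 → B
V(21): 15·21+14=329≡17 → R
C(2): 15·2+14=44≡18 → S
O(14): 15·14+14=224≡16 → Q
M(12): 15·12+14=194≡12 → M
H(7): 15·7+14=119≡15 → P
C(2): 15·2+14=44≡18 → S
Q(16): 15·16+14=254≡20 → U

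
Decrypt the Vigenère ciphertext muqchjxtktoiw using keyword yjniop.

oldutuzkxlaty

Repeat the key across the ciphertext: yjniopyjniopy
m(12)−y(24): -12≡14 → o
u(20)−j(9): 11 → l
q(16)−n(13): 3 → d
c(2)−i(8): -6≡20 → u
h(7)−o(14): -7≡19 → t
j(9)−p(15): -6≡20 → u
x(23)−y(24): -1≡25 → z
t(19)−j(9): 10 → k
k(10)−n(13): -3≡23 → x
t(19)−i(8): 11 → l
o(14)−o(14): 0 → a
i(8)−p(15): -7≡19 → t
w(22)−y(24): -2≡24 → y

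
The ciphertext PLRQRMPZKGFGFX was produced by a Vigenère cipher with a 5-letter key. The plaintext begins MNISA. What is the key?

Subtract each crib letter from the matching ciphertext letter (mod 26):
P(15)−M(12)=3 → D
L(11)−N(13)=-2≡24 → Y
R(17)−I(8)=9 → J
Q(16)−S(18)=-2≡24 → Y
R(17)−A(0)=17 → R

DYJYR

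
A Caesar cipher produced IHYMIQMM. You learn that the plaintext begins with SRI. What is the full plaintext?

SRIWSAWW

From the crib: I(8)−S(18)=-10≡16, so the shift is 16.
Subtract 16 from each ciphertext letter:
I(8): 8−16=-8≡18 → S
H(7): 7−16=-9≡17 → R
Y(24): 24−16=8 → I
M(12): 12−16=-4≡22 → W
I(8): 8−16=-8≡18 → S
Q(16): 16−16=0 → A
M(12): 12−16=-4≡22 → W
M(12): 12−16=-4≡22 → W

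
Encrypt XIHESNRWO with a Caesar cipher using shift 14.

X(23): 23+14=37≡11 → L
I(8): 8+14=22 → W
H(7): 7+14=21 → V
E(4): 4+14=18 → S
S(18): 18+14=32≡6 → G
N(13): 13+14=27≡1 → B
R(17): 17+14=31≡5 → F
W(22): 22+14=36≡10 → K
O(14): 14+14=28≡2 → C

LWVSGBFKC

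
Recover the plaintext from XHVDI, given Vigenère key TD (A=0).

Repeat the key across the ciphertext: TDTDT
X(23)−T(19): 4 → E
H(7)−D(3): 4 → E
V(21)−T(19): 2 → C
D(3)−D(3): 0 → A
I(8)−T(19): -11≡15 → P

EECAP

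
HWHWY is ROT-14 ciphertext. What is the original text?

TITIK

H(7): 7−14=-7≡19 → T
W(22): 22−14=8 → I
H(7): 7−14=-7≡19 → T
W(22): 22−14=8 → I
Y(24): 24−14=10 → K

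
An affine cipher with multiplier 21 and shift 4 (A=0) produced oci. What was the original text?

The inverse of 21 mod 26 is 5, since 21·5=105≡1. Apply D(y)=5·(y−4) mod 26:
o(14): 5·(14−4)=50≡24 → y
c(2): 5·(2−4)=-10≡16 → q
i(8): 5·(8−4)=20 → u

yqu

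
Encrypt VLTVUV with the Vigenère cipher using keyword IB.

Repeat the key across the message: IBIBIB
V(21)+I(8): 29≡3 → D
L(11)+B(1): 12 → M
T(19)+I(8): 27≡1 → B
V(21)+B(1): 22 → W
U(20)+I(8): 28≡2 → C
V(21)+B(1): 22 → W

DMBWCW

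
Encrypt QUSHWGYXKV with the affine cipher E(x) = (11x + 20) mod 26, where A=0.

Q(16): 11·16+20=196≡14 → O
U(20): 11·20+20=240≡6 → G
S(18): 11·18+20=218≡10 → K
H(7): 11·7+20=97≡19 → T
W(22): 11·22+20=262≡2 → C
G(6): 11·6+20=86≡8 → I
Y(24): 11·24+20=284≡24 → Y
X(23): 11·23+20=273≡13 → N
K(10): 11·10+20=130≡0 → A
V(21): 11·21+20=251≡17 → R

OGKTCIYNAR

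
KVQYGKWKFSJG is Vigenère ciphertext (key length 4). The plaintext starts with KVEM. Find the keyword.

Subtract each crib letter from the matching ciphertext letter (mod 26):
K(10)−K(10)=0 → A
V(21)−V(21)=0 → A
Q(16)−E(4)=12 → M
Y(24)−M(12)=12 → M

AAMM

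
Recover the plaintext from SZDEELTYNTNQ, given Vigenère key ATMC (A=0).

SGRCESHWNABO

Repeat the key across the ciphertext: ATMCATMCATMC
S(18)−A(0): 18 → S
Z(25)−T(19): 6 → G
D(3)−M(12): -9≡17 → R
E(4)−C(2): 2 → C
E(4)−A(0): 4 → E
L(11)−T(19): -8≡18 → S
T(19)−M(12): 7 → H
Y(24)−C(2): 22 → W
N(13)−A(0): 13 → N
T(19)−T(19): 0 → A
N(13)−M(12): 1 → B
Q(16)−C(2): 14 → O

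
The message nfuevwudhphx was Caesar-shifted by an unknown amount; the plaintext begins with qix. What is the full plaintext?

qixhyzxgkska

From the crib: n(13)−q(16)=-3≡23, so the shift is 23.
Subtract 23 from each ciphertext letter:
n(13): 13−23=-10≡16 → q
f(5): 5−23=-18≡8 → i
u(20): 20−23=-3≡23 → x
e(4): 4−23=-19≡7 → h
v(21): 21−23=-2≡24 → y
w(22): 22−23=-1≡25 → z
u(20): 20−23=-3≡23 → x
d(3): 3−23=-20≡6 → g
h(7): 7−23=-16≡10 → k
p(15): 15−23=-8≡18 → s
h(7): 7−23=-16≡10 → k
x(23): 23−23=0 → a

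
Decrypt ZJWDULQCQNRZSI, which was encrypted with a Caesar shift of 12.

NXKRIZEQEBFNGW

Z(25): 25−12=13 → N
J(9): 9−12=-3≡23 → X
W(22): 22−12=10 → K
D(3): 3−12=-9≡17 → R
U(20): 20−12=8 → I
L(11): 11−12=-1≡25 → Z
Q(16): 16−12=4 → E
C(2): 2−12=-10≡16 → Q
Q(16): 16−12=4 → E
N(13): 13−12=1 → B
R(17): 17−12=5 → F
Z(25): 25−12=13 → N
S(18): 18−12=6 → G
I(8): 8−12=-4≡22 → W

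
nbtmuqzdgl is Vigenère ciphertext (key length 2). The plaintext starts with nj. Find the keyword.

Subtract each crib letter from the matching ciphertext letter (mod 26):
n(13)−n(13)=0 → a
b(1)−j(9)=-8≡18 → s

as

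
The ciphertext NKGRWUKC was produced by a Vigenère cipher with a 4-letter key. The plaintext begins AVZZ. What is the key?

Subtract each crib letter from the matching ciphertext letter (mod 26):
N(13)−A(0)=13 → N
K(10)−V(21)=-11≡15 → P
G(6)−Z(25)=-19≡7 → H
R(17)−Z(25)=-8≡18 → S

NPHS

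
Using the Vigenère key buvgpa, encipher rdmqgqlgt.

sxhwvqmao

Repeat the key across the message: buvgpabuv
r(17)+b(1): 18 → s
d(3)+u(20): 23 → x
m(12)+v(21): 33≡7 → h
q(16)+g(6): 22 → w
g(6)+p(15): 21 → v
q(16)+a(0): 16 → q
l(11)+b(1): 12 → m
g(6)+u(20): 26≡0 → a
t(19)+v(21): 40≡14 → o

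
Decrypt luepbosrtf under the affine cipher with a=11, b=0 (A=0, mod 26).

The inverse of 11 mod 26 is 19, since 11·19=209≡1. Apply D(y)=19·(y−0) mod 26:
l(11): 19·(11−0)=209≡1 → b
u(20): 19·(20−0)=380≡16 → q
e(4): 19·(4−0)=76≡24 → y
p(15): 19·(15−0)=285≡25 → z
b(1): 19·(1−0)=19 → t
o(14): 19·(14−0)=266≡6 → g
s(18): 19·(18−0)=342≡4 → e
r(17): 19·(17−0)=323≡11 → l
t(19): 19·(19−0)=361≡23 → x
f(5): 19·(5−0)=95≡17 → r

bqyztgelxr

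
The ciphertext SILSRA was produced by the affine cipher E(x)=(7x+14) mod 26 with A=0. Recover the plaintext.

IOHITY

The inverse of 7 mod 26 is 15, since 7·15=105≡1. Apply D(y)=15·(y−14) mod 26:
S(18): 15·(18−14)=60≡8 → I
I(8): 15·(8−14)=-90≡14 → O
L(11): 15·(11−14)=-45≡7 → H
S(18): 15·(18−14)=60≡8 → I
R(17): 15·(17−14)=45≡19 → T
A(0): 15·(0−14)=-210≡24 → Y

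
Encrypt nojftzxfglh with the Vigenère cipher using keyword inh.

Repeat the key across the message: inhinhinhin
n(13)+i(8): 21 → v
o(14)+n(13): 27≡1 → b
j(9)+h(7): 16 → q
f(5)+i(8): 13 → n
t(19)+n(13): 32≡6 → g
z(25)+h(7): 32≡6 → g
x(23)+i(8): 31≡5 → f
f(5)+n(13): 18 → s
g(6)+h(7): 13 → n
l(11)+i(8): 19 → t
h(7)+n(13): 20 → u

vbqnggfsntu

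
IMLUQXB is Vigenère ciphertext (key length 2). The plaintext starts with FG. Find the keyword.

DG

Subtract each crib letter from the matching ciphertext letter (mod 26):
I(8)−F(5)=3 → D
M(12)−G(6)=6 → G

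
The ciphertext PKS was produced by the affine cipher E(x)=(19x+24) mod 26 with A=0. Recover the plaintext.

The inverse of 19 mod 26 is 11, since 19·11=209≡1. Apply D(y)=11·(y−24) mod 26:
P(15): 11·(15−24)=-99≡5 → F
K(10): 11·(10−24)=-154≡2 → C
S(18): 11·(18−24)=-66≡12 → M

FCM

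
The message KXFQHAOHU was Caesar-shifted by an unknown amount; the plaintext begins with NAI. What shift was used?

From the crib: K(10)−N(13)=-3≡23, so the shift is 23.

23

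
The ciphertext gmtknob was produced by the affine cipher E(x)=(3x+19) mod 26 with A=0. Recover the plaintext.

npaxyhu

The inverse of 3 mod 26 is 9, since 3·9=27≡1. Apply D(y)=9·(y−19) mod 26:
g(6): 9·(6−19)=-117≡13 → n
m(12): 9·(12−19)=-63≡15 → p
t(19): 9·(19−19)=0 → a
k(10): 9·(10−19)=-81≡23 → x
n(13): 9·(13−19)=-54≡24 → y
o(14): 9·(14−19)=-45≡7 → h
b(1): 9·(1−19)=-162≡20 → u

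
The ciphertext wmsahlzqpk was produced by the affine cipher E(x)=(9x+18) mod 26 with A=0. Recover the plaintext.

miaytfvurc

The inverse of 9 mod 26 is 3, since 9·3=27≡1. Apply D(y)=3·(y−18) mod 26:
w(22): 3·(22−18)=12 → m
m(12): 3·(12−18)=-18≡8 → i
s(18): 3·(18−18)=0 → a
a(0): 3·(0−18)=-54≡24 → y
h(7): 3·(7−18)=-33≡19 → t
l(11): 3·(11−18)=-21≡5 → f
z(25): 3·(25−18)=21 → v
q(16): 3·(16−18)=-6≡20 → u
p(15): 3·(15−18)=-9≡17 → r
k(10): 3·(10−18)=-24≡2 → c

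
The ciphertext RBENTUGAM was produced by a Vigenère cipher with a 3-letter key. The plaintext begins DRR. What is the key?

OKN

Subtract each crib letter from the matching ciphertext letter (mod 26):
R(17)−D(3)=14 → O
B(1)−R(17)=-16≡10 → K
E(4)−R(17)=-13≡13 → N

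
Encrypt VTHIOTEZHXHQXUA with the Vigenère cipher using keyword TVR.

Repeat the key across the message: TVRTVRTVRTVRTVR
V(21)+T(19): 40≡14 → O
T(19)+V(21): 40≡14 → O
H(7)+R(17): 24 → Y
I(8)+T(19): 27≡1 → B
O(14)+V(21): 35≡9 → J
T(19)+R(17): 36≡10 → K
E(4)+T(19): 23 → X
Z(25)+V(21): 46≡20 → U
H(7)+R(17): 24 → Y
X(23)+T(19): 42≡16 → Q
H(7)+V(21): 28≡2 → C
Q(16)+R(17): 33≡7 → H
X(23)+T(19): 42≡16 → Q
U(20)+V(21): 41≡15 → P
A(0)+R(17): 17 → R

OOYBJKXUYQCHQPR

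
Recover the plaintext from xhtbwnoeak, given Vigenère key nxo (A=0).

Repeat the key across the ciphertext: nxonxonxon
x(23)−n(13): 10 → k
h(7)−x(23): -16≡10 → k
t(19)−o(14): 5 → f
b(1)−n(13): -12≡14 → o
w(22)−x(23): -1≡25 → z
n(13)−o(14): -1≡25 → z
o(14)−n(13): 1 → b
e(4)−x(23): -19≡7 → h
a(0)−o(14): -14≡12 → m
k(10)−n(13): -3≡23 → x

kkfozzbhmx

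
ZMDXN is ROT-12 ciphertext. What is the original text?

Z(25): 25−12=13 → N
M(12): 12−12=0 → A
D(3): 3−12=-9≡17 → R
X(23): 23−12=11 → L
N(13): 13−12=1 → B

NARLB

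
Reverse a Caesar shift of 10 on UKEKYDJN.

KAUAOTZD

U(20): 20−10=10 → K
K(10): 10−10=0 → A
E(4): 4−10=-6≡20 → U
K(10): 10−10=0 → A
Y(24): 24−10=14 → O
D(3): 3−10=-7≡19 → T
J(9): 9−10=-1≡25 → Z
N(13): 13−10=3 → D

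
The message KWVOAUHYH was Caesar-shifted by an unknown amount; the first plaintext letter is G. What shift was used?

4

From the crib: K(10)−G(6)=4, so the shift is 4.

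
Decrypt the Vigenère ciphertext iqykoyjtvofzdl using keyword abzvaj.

Repeat the key across the ciphertext: abzvajabzvajab
i(8)−a(0): 8 → i
q(16)−b(1): 15 → p
y(24)−z(25): -1≡25 → z
k(10)−v(21): -11≡15 → p
o(14)−a(0): 14 → o
y(24)−j(9): 15 → p
j(9)−a(0): 9 → j
t(19)−b(1): 18 → s
v(21)−z(25): -4≡22 → w
o(14)−v(21): -7≡19 → t
f(5)−a(0): 5 → f
z(25)−j(9): 16 → q
d(3)−a(0): 3 → d
l(11)−b(1): 10 → k

ipzpopjswtfqdk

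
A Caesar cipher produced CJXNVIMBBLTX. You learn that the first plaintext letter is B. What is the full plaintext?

From the crib: C(2)−B(1)=1, so the shift is 1.
Subtract 1 from each ciphertext letter:
C(2): 2−1=1 → B
J(9): 9−1=8 → I
X(23): 23−1=22 → W
N(13): 13−1=12 → M
V(21): 21−1=20 → U
I(8): 8−1=7 → H
M(12): 12−1=11 → L
B(1): 1−1=0 → A
B(1): 1−1=0 → A
L(11): 11−1=10 → K
T(19): 19−1=18 → S
X(23): 23−1=22 → W

BIWMUHLAAKSW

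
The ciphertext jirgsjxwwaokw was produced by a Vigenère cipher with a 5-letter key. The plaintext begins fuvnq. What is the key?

eowtc

Subtract each crib letter from the matching ciphertext letter (mod 26):
j(9)−f(5)=4 → e
i(8)−u(20)=-12≡14 → o
r(17)−v(21)=-4≡22 → w
g(6)−n(13)=-7≡19 → t
s(18)−q(16)=2 → c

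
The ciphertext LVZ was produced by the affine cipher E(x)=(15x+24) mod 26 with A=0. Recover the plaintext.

The inverse of 15 mod 26 is 7, since 15·7=105≡1. Apply D(y)=7·(y−24) mod 26:
L(11): 7·(11−24)=-91≡13 → N
V(21): 7·(21−24)=-21≡5 → F
Z(25): 7·(25−24)=7 → H

NFH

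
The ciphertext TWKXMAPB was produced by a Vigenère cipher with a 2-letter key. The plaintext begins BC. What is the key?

Subtract each crib letter from the matching ciphertext letter (mod 26):
T(19)−B(1)=18 → S
W(22)−C(2)=20 → U

SU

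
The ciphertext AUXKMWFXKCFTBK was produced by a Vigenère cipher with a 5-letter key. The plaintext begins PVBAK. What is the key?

LZWKC

Subtract each crib letter from the matching ciphertext letter (mod 26):
A(0)−P(15)=-15≡11 → L
U(20)−V(21)=-1≡25 → Z
X(23)−B(1)=22 → W
K(10)−A(0)=10 → K
M(12)−K(10)=2 → C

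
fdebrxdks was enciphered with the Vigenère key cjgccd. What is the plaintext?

Repeat the key across the ciphertext: cjgccdcjg
f(5)−c(2): 3 → d
d(3)−j(9): -6≡20 → u
e(4)−g(6): -2≡24 → y
b(1)−c(2): -1≡25 → z
r(17)−c(2): 15 → p
x(23)−d(3): 20 → u
d(3)−c(2): 1 → b
k(10)−j(9): 1 → b
s(18)−g(6): 12 → m

duyzpubbm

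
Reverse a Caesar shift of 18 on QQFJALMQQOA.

Q(16): 16−18=-2≡24 → Y
Q(16): 16−18=-2≡24 → Y
F(5): 5−18=-13≡13 → N
J(9): 9−18=-9≡17 → R
A(0): 0−18=-18≡8 → I
L(11): 11−18=-7≡19 → T
M(12): 12−18=-6≡20 → U
Q(16): 16−18=-2≡24 → Y
Q(16): 16−18=-2≡24 → Y
O(14): 14−18=-4≡22 → W
A(0): 0−18=-18≡8 → I

YYNRITUYYWI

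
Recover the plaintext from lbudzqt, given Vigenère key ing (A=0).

doovmkl

Repeat the key across the ciphertext: ingingi
l(11)−i(8): 3 → d
b(1)−n(13): -12≡14 → o
u(20)−g(6): 14 → o
d(3)−i(8): -5≡21 → v
z(25)−n(13): 12 → m
q(16)−g(6): 10 → k
t(19)−i(8): 11 → l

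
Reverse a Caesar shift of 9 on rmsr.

r(17): 17−9=8 → i
m(12): 12−9=3 → d
s(18): 18−9=9 → j
r(17): 17−9=8 → i

idji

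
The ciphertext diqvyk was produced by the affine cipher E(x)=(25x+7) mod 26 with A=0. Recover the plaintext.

The inverse of 25 mod 26 is 25, since 25·25=625≡1. Apply D(y)=25·(y−7) mod 26:
d(3): 25·(3−7)=-100≡4 → e
i(8): 25·(8−7)=25 → z
q(16): 25·(16−7)=225≡17 → r
v(21): 25·(21−7)=350≡12 → m
y(24): 25·(24−7)=425≡9 → j
k(10): 25·(10−7)=75≡23 → x

ezrmjx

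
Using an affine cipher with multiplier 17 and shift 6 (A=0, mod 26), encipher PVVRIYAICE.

P(15): 17·15+6=261≡1 → B
V(21): 17·21+6=363≡25 → Z
V(21): 17·21+6=363≡25 → Z
R(17): 17·17+6=295≡9 → J
I(8): 17·8+6=142≡12 → M
Y(24): 17·24+6=414≡24 → Y
A(0): 17·0+6=6 → G
I(8): 17·8+6=142≡12 → M
C(2): 17·2+6=40≡14 → O
E(4): 17·4+6=74≡22 → W

BZZJMYGMOW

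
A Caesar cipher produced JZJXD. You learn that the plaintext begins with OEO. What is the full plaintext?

OEOCI

From the crib: J(9)−O(14)=-5≡21, so the shift is 21.
Subtract 21 from each ciphertext letter:
J(9): 9−21=-12≡14 → O
Z(25): 25−21=4 → E
J(9): 9−21=-12≡14 → O
X(23): 23−21=2 → C
D(3): 3−21=-18≡8 → I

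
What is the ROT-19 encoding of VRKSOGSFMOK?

V(21): 21+19=40≡14 → O
R(17): 17+19=36≡10 → K
K(10): 10+19=29≡3 → D
S(18): 18+19=37≡11 → L
O(14): 14+19=33≡7 → H
G(6): 6+19=25 → Z
S(18): 18+19=37≡11 → L
F(5): 5+19=24 → Y
M(12): 12+19=31≡5 → F
O(14): 14+19=33≡7 → H
K(10): 10+19=29≡3 → D

OKDLHZLYFHD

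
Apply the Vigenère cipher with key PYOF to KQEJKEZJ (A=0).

Repeat the key across the message: PYOFPYOF
K(10)+P(15): 25 → Z
Q(16)+Y(24): 40≡14 → O
E(4)+O(14): 18 → S
J(9)+F(5): 14 → O
K(10)+P(15): 25 → Z
E(4)+Y(24): 28≡2 → C
Z(25)+O(14): 39≡13 → N
J(9)+F(5): 14 → O

ZOSOZCNO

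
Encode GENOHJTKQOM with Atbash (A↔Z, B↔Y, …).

TVMLSQGPJLN

G(6) → T(19)
E(4) → V(21)
N(13) → M(12)
O(14) → L(11)
H(7) → S(18)
J(9) → Q(16)
T(19) → G(6)
K(10) → P(15)
Q(16) → J(9)
O(14) → L(11)
M(12) → N(13)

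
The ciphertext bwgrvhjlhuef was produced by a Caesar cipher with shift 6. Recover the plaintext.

vqalpbdfboyz

b(1): 1−6=-5≡21 → v
w(22): 22−6=16 → q
g(6): 6−6=0 → a
r(17): 17−6=11 → l
v(21): 21−6=15 → p
h(7): 7−6=1 → b
j(9): 9−6=3 → d
l(11): 11−6=5 → f
h(7): 7−6=1 → b
u(20): 20−6=14 → o
e(4): 4−6=-2≡24 → y
f(5): 5−6=-1≡25 → z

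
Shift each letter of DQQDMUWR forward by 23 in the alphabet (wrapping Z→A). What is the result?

D(3): 3+23=26≡0 → A
Q(16): 16+23=39≡13 → N
Q(16): 16+23=39≡13 → N
D(3): 3+23=26≡0 → A
M(12): 12+23=35≡9 → J
U(20): 20+23=43≡17 → R
W(22): 22+23=45≡19 → T
R(17): 17+23=40≡14 → O

ANNAJRTO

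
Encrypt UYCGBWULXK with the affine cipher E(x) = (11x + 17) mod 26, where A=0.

U(20): 11·20+17=237≡3 → D
Y(24): 11·24+17=281≡21 → V
C(2): 11·2+17=39≡13 → N
G(6): 11·6+17=83≡5 → F
B(1): 11·1+17=28≡2 → C
W(22): 11·22+17=259≡25 → Z
U(20): 11·20+17=237≡3 → D
L(11): 11·11+17=138≡8 → I
X(23): 11·23+17=270≡10 → K
K(10): 11·10+17=127≡23 → X

DVNFCZDIKX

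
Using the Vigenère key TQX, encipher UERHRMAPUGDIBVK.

Repeat the key across the message: TQXTQXTQXTQXTQX
U(20)+T(19): 39≡13 → N
E(4)+Q(16): 20 → U
R(17)+X(23): 40≡14 → O
H(7)+T(19): 26≡0 → A
R(17)+Q(16): 33≡7 → H
M(12)+X(23): 35≡9 → J
A(0)+T(19): 19 → T
P(15)+Q(16): 31≡5 → F
U(20)+X(23): 43≡17 → R
G(6)+T(19): 25 → Z
D(3)+Q(16): 19 → T
I(8)+X(23): 31≡5 → F
B(1)+T(19): 20 → U
V(21)+Q(16): 37≡11 → L
K(10)+X(23): 33≡7 → H

NUOAHJTFRZTFULH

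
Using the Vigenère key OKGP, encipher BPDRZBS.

Repeat the key across the message: OKGPOKG
B(1)+O(14): 15 → P
P(15)+K(10): 25 → Z
D(3)+G(6): 9 → J
R(17)+P(15): 32≡6 → G
Z(25)+O(14): 39≡13 → N
B(1)+K(10): 11 → L
S(18)+G(6): 24 → Y

PZJGNLY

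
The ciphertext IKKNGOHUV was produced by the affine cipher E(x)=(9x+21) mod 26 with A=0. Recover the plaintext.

NTTCHFKXA

The inverse of 9 mod 26 is 3, since 9·3=27≡1. Apply D(y)=3·(y−21) mod 26:
I(8): 3·(8−21)=-39≡13 → N
K(10): 3·(10−21)=-33≡19 → T
K(10): 3·(10−21)=-33≡19 → T
N(13): 3·(13−21)=-24≡2 → C
G(6): 3·(6−21)=-45≡7 → H
O(14): 3·(14−21)=-21≡5 → F
H(7): 3·(7−21)=-42≡10 → K
U(20): 3·(20−21)=-3≡23 → X
V(21): 3·(21−21)=0 → A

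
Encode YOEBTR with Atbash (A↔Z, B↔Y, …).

BLVYGI

Y(24) → B(1)
O(14) → L(11)
E(4) → V(21)
B(1) → Y(24)
T(19) → G(6)
R(17) → I(8)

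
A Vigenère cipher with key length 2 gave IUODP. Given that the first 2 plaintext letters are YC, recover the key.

KS

Subtract each crib letter from the matching ciphertext letter (mod 26):
I(8)−Y(24)=-16≡10 → K
U(20)−C(2)=18 → S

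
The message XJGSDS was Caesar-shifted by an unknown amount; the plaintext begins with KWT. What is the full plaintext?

From the crib: X(23)−K(10)=13, so the shift is 13.
Subtract 13 from each ciphertext letter:
X(23): 23−13=10 → K
J(9): 9−13=-4≡22 → W
G(6): 6−13=-7≡19 → T
S(18): 18−13=5 → F
D(3): 3−13=-10≡16 → Q
S(18): 18−13=5 → F

KWTFQF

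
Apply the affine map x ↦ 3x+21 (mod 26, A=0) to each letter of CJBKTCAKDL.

BWYZABVZEC

C(2): 3·2+21=27≡1 → B
J(9): 3·9+21=48≡22 → W
B(1): 3·1+21=24 → Y
K(10): 3·10+21=51≡25 → Z
T(19): 3·19+21=78≡0 → A
C(2): 3·2+21=27≡1 → B
A(0): 3·0+21=21 → V
K(10): 3·10+21=51≡25 → Z
D(3): 3·3+21=30≡4 → E
L(11): 3·11+21=54≡2 → C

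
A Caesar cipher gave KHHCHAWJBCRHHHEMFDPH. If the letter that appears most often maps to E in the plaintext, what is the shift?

The most frequent ciphertext letter is H (appears 7 times).
H is position 7; E is position 4.
Shift = 3.

3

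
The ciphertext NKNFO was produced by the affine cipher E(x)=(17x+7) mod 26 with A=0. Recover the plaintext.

The inverse of 17 mod 26 is 23, since 17·23=391≡1. Apply D(y)=23·(y−7) mod 26:
N(13): 23·(13−7)=138≡8 → I
K(10): 23·(10−7)=69≡17 → R
N(13): 23·(13−7)=138≡8 → I
F(5): 23·(5−7)=-46≡6 → G
O(14): 23·(14−7)=161≡5 → F

IRIGF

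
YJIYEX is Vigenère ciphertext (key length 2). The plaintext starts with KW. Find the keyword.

ON

Subtract each crib letter from the matching ciphertext letter (mod 26):
Y(24)−K(10)=14 → O
J(9)−W(22)=-13≡13 → N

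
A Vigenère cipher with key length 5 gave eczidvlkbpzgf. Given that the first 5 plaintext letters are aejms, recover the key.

eyqwl

Subtract each crib letter from the matching ciphertext letter (mod 26):
e(4)−a(0)=4 → e
c(2)−e(4)=-2≡24 → y
z(25)−j(9)=16 → q
i(8)−m(12)=-4≡22 → w
d(3)−s(18)=-15≡11 → l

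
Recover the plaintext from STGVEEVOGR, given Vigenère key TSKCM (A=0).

ZBWTSLDEEF

Repeat the key across the ciphertext: TSKCMTSKCM
S(18)−T(19): -1≡25 → Z
T(19)−S(18): 1 → B
G(6)−K(10): -4≡22 → W
V(21)−C(2): 19 → T
E(4)−M(12): -8≡18 → S
E(4)−T(19): -15≡11 → L
V(21)−S(18): 3 → D
O(14)−K(10): 4 → E
G(6)−C(2): 4 → E
R(17)−M(12): 5 → F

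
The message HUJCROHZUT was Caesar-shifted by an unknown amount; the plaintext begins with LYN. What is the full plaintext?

From the crib: H(7)−L(11)=-4≡22, so the shift is 22.
Subtract 22 from each ciphertext letter:
H(7): 7−22=-15≡11 → L
U(20): 20−22=-2≡24 → Y
J(9): 9−22=-13≡13 → N
C(2): 2−22=-20≡6 → G
R(17): 17−22=-5≡21 → V
O(14): 14−22=-8≡18 → S
H(7): 7−22=-15≡11 → L
Z(25): 25−22=3 → D
U(20): 20−22=-2≡24 → Y
T(19): 19−22=-3≡23 → X

LYNGVSLDYX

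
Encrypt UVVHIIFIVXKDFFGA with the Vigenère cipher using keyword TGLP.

NBGWBOQXODVSYLRP

Repeat the key across the message: TGLPTGLPTGLPTGLP
U(20)+T(19): 39≡13 → N
V(21)+G(6): 27≡1 → B
V(21)+L(11): 32≡6 → G
H(7)+P(15): 22 → W
I(8)+T(19): 27≡1 → B
I(8)+G(6): 14 → O
F(5)+L(11): 16 → Q
I(8)+P(15): 23 → X
V(21)+T(19): 40≡14 → O
X(23)+G(6): 29≡3 → D
K(10)+L(11): 21 → V
D(3)+P(15): 18 → S
F(5)+T(19): 24 → Y
F(5)+G(6): 11 → L
G(6)+L(11): 17 → R
A(0)+P(15): 15 → P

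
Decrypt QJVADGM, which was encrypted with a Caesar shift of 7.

Q(16): 16−7=9 → J
J(9): 9−7=2 → C
V(21): 21−7=14 → O
A(0): 0−7=-7≡19 → T
D(3): 3−7=-4≡22 → W
G(6): 6−7=-1≡25 → Z
M(12): 12−7=5 → F

JCOTWZF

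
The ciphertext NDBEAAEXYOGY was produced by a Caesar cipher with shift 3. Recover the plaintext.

N(13): 13−3=10 → K
D(3): 3−3=0 → A
B(1): 1−3=-2≡24 → Y
E(4): 4−3=1 → B
A(0): 0−3=-3≡23 → X
A(0): 0−3=-3≡23 → X
E(4): 4−3=1 → B
X(23): 23−3=20 → U
Y(24): 24−3=21 → V
O(14): 14−3=11 → L
G(6): 6−3=3 → D
Y(24): 24−3=21 → V

KAYBXXBUVLDV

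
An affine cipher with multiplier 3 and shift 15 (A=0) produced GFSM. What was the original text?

XOBZ

The inverse of 3 mod 26 is 9, since 3·9=27≡1. Apply D(y)=9·(y−15) mod 26:
G(6): 9·(6−15)=-81≡23 → X
F(5): 9·(5−15)=-90≡14 → O
S(18): 9·(18−15)=27≡1 → B
M(12): 9·(12−15)=-27≡25 → Z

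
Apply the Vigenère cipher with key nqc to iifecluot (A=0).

vyhrsnhev

Repeat the key across the message: nqcnqcnqc
i(8)+n(13): 21 → v
i(8)+q(16): 24 → y
f(5)+c(2): 7 → h
e(4)+n(13): 17 → r
c(2)+q(16): 18 → s
l(11)+c(2): 13 → n
u(20)+n(13): 33≡7 → h
o(14)+q(16): 30≡4 → e
t(19)+c(2): 21 → v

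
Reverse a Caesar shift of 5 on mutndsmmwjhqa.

m(12): 12−5=7 → h
u(20): 20−5=15 → p
t(19): 19−5=14 → o
n(13): 13−5=8 → i
d(3): 3−5=-2≡24 → y
s(18): 18−5=13 → n
m(12): 12−5=7 → h
m(12): 12−5=7 → h
w(22): 22−5=17 → r
j(9): 9−5=4 → e
h(7): 7−5=2 → c
q(16): 16−5=11 → l
a(0): 0−5=-5≡21 → v

hpoiynhhreclv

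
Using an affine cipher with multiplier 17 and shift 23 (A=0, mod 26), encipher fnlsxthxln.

f(5): 17·5+23=108≡4 → e
n(13): 17·13+23=244≡10 → k
l(11): 17·11+23=210≡2 → c
s(18): 17·18+23=329≡17 → r
x(23): 17·23+23=414≡24 → y
t(19): 17·19+23=346≡8 → i
h(7): 17·7+23=142≡12 → m
x(23): 17·23+23=414≡24 → y
l(11): 17·11+23=210≡2 → c
n(13): 17·13+23=244≡10 → k

ekcryimyck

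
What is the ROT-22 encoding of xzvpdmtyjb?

tvrlzipufx

x(23): 23+22=45≡19 → t
z(25): 25+22=47≡21 → v
v(21): 21+22=43≡17 → r
p(15): 15+22=37≡11 → l
d(3): 3+22=25 → z
m(12): 12+22=34≡8 → i
t(19): 19+22=41≡15 → p
y(24): 24+22=46≡20 → u
j(9): 9+22=31≡5 → f
b(1): 1+22=23 → x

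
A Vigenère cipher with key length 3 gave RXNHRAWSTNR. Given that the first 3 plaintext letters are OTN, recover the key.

Subtract each crib letter from the matching ciphertext letter (mod 26):
R(17)−O(14)=3 → D
X(23)−T(19)=4 → E
N(13)−N(13)=0 → A

DEA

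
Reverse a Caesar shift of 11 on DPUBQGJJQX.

D(3): 3−11=-8≡18 → S
P(15): 15−11=4 → E
U(20): 20−11=9 → J
B(1): 1−11=-10≡16 → Q
Q(16): 16−11=5 → F
G(6): 6−11=-5≡21 → V
J(9): 9−11=-2≡24 → Y
J(9): 9−11=-2≡24 → Y
Q(16): 16−11=5 → F
X(23): 23−11=12 → M

SEJQFVYYFM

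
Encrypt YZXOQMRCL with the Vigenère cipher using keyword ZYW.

XXTNOIQAH

Repeat the key across the message: ZYWZYWZYW
Y(24)+Z(25): 49≡23 → X
Z(25)+Y(24): 49≡23 → X
X(23)+W(22): 45≡19 → T
O(14)+Z(25): 39≡13 → N
Q(16)+Y(24): 40≡14 → O
M(12)+W(22): 34≡8 → I
R(17)+Z(25): 42≡16 → Q
C(2)+Y(24): 26≡0 → A
L(11)+W(22): 33≡7 → H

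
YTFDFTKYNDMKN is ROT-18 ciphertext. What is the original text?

Y(24): 24−18=6 → G
T(19): 19−18=1 → B
F(5): 5−18=-13≡13 → N
D(3): 3−18=-15≡11 → L
F(5): 5−18=-13≡13 → N
T(19): 19−18=1 → B
K(10): 10−18=-8≡18 → S
Y(24): 24−18=6 → G
N(13): 13−18=-5≡21 → V
D(3): 3−18=-15≡11 → L
M(12): 12−18=-6≡20 → U
K(10): 10−18=-8≡18 → S
N(13): 13−18=-5≡21 → V

GBNLNBSGVLUSV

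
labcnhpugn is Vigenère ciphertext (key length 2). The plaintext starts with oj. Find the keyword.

xr

Subtract each crib letter from the matching ciphertext letter (mod 26):
l(11)−o(14)=-3≡23 → x
a(0)−j(9)=-9≡17 → r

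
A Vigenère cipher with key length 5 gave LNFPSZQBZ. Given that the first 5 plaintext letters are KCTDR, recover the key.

BLMMB

Subtract each crib letter from the matching ciphertext letter (mod 26):
L(11)−K(10)=1 → B
N(13)−C(2)=11 → L
F(5)−T(19)=-14≡12 → M
P(15)−D(3)=12 → M
S(18)−R(17)=1 → B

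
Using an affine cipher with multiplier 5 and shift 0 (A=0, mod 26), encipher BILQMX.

FODCIL

B(1): 5·1+0=5 → F
I(8): 5·8+0=40≡14 → O
L(11): 5·11+0=55≡3 → D
Q(16): 5·16+0=80≡2 → C
M(12): 5·12+0=60≡8 → I
X(23): 5·23+0=115≡11 → L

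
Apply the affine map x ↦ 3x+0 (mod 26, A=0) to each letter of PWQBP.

TOWDT

P(15): 3·15+0=45≡19 → T
W(22): 3·22+0=66≡14 → O
Q(16): 3·16+0=48≡22 → W
B(1): 3·1+0=3 → D
P(15): 3·15+0=45≡19 → T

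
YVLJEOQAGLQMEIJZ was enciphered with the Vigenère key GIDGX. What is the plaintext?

Repeat the key across the ciphertext: GIDGXGIDGXGIDGXG
Y(24)−G(6): 18 → S
V(21)−I(8): 13 → N
L(11)−D(3): 8 → I
J(9)−G(6): 3 → D
E(4)−X(23): -19≡7 → H
O(14)−G(6): 8 → I
Q(16)−I(8): 8 → I
A(0)−D(3): -3≡23 → X
G(6)−G(6): 0 → A
L(11)−X(23): -12≡14 → O
Q(16)−G(6): 10 → K
M(12)−I(8): 4 → E
E(4)−D(3): 1 → B
I(8)−G(6): 2 → C
J(9)−X(23): -14≡12 → M
Z(25)−G(6): 19 → T

SNIDHIIXAOKEBCMT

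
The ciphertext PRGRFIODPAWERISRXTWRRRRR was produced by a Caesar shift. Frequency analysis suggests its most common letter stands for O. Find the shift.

The most frequent ciphertext letter is R (appears 9 times).
R is position 17; O is position 14.
Shift = 3.

3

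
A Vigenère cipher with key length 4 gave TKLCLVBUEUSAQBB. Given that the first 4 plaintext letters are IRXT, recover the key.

Subtract each crib letter from the matching ciphertext letter (mod 26):
T(19)−I(8)=11 → L
K(10)−R(17)=-7≡19 → T
L(11)−X(23)=-12≡14 → O
C(2)−T(19)=-17≡9 → J

LTOJ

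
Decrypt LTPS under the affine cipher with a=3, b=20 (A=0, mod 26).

The inverse of 3 mod 26 is 9, since 3·9=27≡1. Apply D(y)=9·(y−20) mod 26:
L(11): 9·(11−20)=-81≡23 → X
T(19): 9·(19−20)=-9≡17 → R
P(15): 9·(15−20)=-45≡7 → H
S(18): 9·(18−20)=-18≡8 → I

XRHI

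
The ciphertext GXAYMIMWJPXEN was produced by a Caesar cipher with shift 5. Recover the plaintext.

BSVTHDHREKSZI

G(6): 6−5=1 → B
X(23): 23−5=18 → S
A(0): 0−5=-5≡21 → V
Y(24): 24−5=19 → T
M(12): 12−5=7 → H
I(8): 8−5=3 → D
M(12): 12−5=7 → H
W(22): 22−5=17 → R
J(9): 9−5=4 → E
P(15): 15−5=10 → K
X(23): 23−5=18 → S
E(4): 4−5=-1≡25 → Z
N(13): 13−5=8 → I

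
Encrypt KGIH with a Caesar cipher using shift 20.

EACB

K(10): 10+20=30≡4 → E
G(6): 6+20=26≡0 → A
I(8): 8+20=28≡2 → C
H(7): 7+20=27≡1 → B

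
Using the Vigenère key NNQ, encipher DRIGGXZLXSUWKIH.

Repeat the key across the message: NNQNNQNNQNNQNNQ
D(3)+N(13): 16 → Q
R(17)+N(13): 30≡4 → E
I(8)+Q(16): 24 → Y
G(6)+N(13): 19 → T
G(6)+N(13): 19 → T
X(23)+Q(16): 39≡13 → N
Z(25)+N(13): 38≡12 → M
L(11)+N(13): 24 → Y
X(23)+Q(16): 39≡13 → N
S(18)+N(13): 31≡5 → F
U(20)+N(13): 33≡7 → H
W(22)+Q(16): 38≡12 → M
K(10)+N(13): 23 → X
I(8)+N(13): 21 → V
H(7)+Q(16): 23 → X

QEYTTNMYNFHMXVX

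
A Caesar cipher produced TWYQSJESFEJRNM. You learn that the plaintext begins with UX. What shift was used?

25

From the crib: T(19)−U(20)=-1≡25, so the shift is 25.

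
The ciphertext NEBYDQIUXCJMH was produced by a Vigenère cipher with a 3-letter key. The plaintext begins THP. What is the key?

UXM

Subtract each crib letter from the matching ciphertext letter (mod 26):
N(13)−T(19)=-6≡20 → U
E(4)−H(7)=-3≡23 → X
B(1)−P(15)=-14≡12 → M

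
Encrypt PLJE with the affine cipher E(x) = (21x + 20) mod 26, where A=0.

XRBA

P(15): 21·15+20=335≡23 → X
L(11): 21·11+20=251≡17 → R
J(9): 21·9+20=209≡1 → B
E(4): 21·4+20=104≡0 → A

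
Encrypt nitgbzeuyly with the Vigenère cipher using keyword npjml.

axcsmmtdkwl

Repeat the key across the message: npjmlnpjmln
n(13)+n(13): 26≡0 → a
i(8)+p(15): 23 → x
t(19)+j(9): 28≡2 → c
g(6)+m(12): 18 → s
b(1)+l(11): 12 → m
z(25)+n(13): 38≡12 → m
e(4)+p(15): 19 → t
u(20)+j(9): 29≡3 → d
y(24)+m(12): 36≡10 → k
l(11)+l(11): 22 → w
y(24)+n(13): 37≡11 → l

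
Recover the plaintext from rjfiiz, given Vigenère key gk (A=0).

lzzycp

Repeat the key across the ciphertext: gkgkgk
r(17)−g(6): 11 → l
j(9)−k(10): -1≡25 → z
f(5)−g(6): -1≡25 → z
i(8)−k(10): -2≡24 → y
i(8)−g(6): 2 → c
z(25)−k(10): 15 → p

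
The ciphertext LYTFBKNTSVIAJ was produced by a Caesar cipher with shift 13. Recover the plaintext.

L(11): 11−13=-2≡24 → Y
Y(24): 24−13=11 → L
T(19): 19−13=6 → G
F(5): 5−13=-8≡18 → S
B(1): 1−13=-12≡14 → O
K(10): 10−13=-3≡23 → X
N(13): 13−13=0 → A
T(19): 19−13=6 → G
S(18): 18−13=5 → F
V(21): 21−13=8 → I
I(8): 8−13=-5≡21 → V
A(0): 0−13=-13≡13 → N
J(9): 9−13=-4≡22 → W

YLGSOXAGFIVNW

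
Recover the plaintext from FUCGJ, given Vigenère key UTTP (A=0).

Repeat the key across the ciphertext: UTTPU
F(5)−U(20): -15≡11 → L
U(20)−T(19): 1 → B
C(2)−T(19): -17≡9 → J
G(6)−P(15): -9≡17 → R
J(9)−U(20): -11≡15 → P

LBJRP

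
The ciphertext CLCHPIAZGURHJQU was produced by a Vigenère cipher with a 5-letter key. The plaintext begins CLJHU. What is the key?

Subtract each crib letter from the matching ciphertext letter (mod 26):
C(2)−C(2)=0 → A
L(11)−L(11)=0 → A
C(2)−J(9)=-7≡19 → T
H(7)−H(7)=0 → A
P(15)−U(20)=-5≡21 → V

AATAV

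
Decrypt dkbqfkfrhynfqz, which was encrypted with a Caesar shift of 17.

d(3): 3−17=-14≡12 → m
k(10): 10−17=-7≡19 → t
b(1): 1−17=-16≡10 → k
q(16): 16−17=-1≡25 → z
f(5): 5−17=-12≡14 → o
k(10): 10−17=-7≡19 → t
f(5): 5−17=-12≡14 → o
r(17): 17−17=0 → a
h(7): 7−17=-10≡16 → q
y(24): 24−17=7 → h
n(13): 13−17=-4≡22 → w
f(5): 5−17=-12≡14 → o
q(16): 16−17=-1≡25 → z
z(25): 25−17=8 → i

mtkzotoaqhwozi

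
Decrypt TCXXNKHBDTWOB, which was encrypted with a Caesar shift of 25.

UDYYOLICEUXPC

T(19): 19−25=-6≡20 → U
C(2): 2−25=-23≡3 → D
X(23): 23−25=-2≡24 → Y
X(23): 23−25=-2≡24 → Y
N(13): 13−25=-12≡14 → O
K(10): 10−25=-15≡11 → L
H(7): 7−25=-18≡8 → I
B(1): 1−25=-24≡2 → C
D(3): 3−25=-22≡4 → E
T(19): 19−25=-6≡20 → U
W(22): 22−25=-3≡23 → X
O(14): 14−25=-11≡15 → P
B(1): 1−25=-24≡2 → C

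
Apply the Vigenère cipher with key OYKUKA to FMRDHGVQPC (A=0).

Repeat the key across the message: OYKUKAOYKU
F(5)+O(14): 19 → T
M(12)+Y(24): 36≡10 → K
R(17)+K(10): 27≡1 → B
D(3)+U(20): 23 → X
H(7)+K(10): 17 → R
G(6)+A(0): 6 → G
V(21)+O(14): 35≡9 → J
Q(16)+Y(24): 40≡14 → O
P(15)+K(10): 25 → Z
C(2)+U(20): 22 → W

TKBXRGJOZW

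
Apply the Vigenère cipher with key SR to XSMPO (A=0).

Repeat the key across the message: SRSRS
X(23)+S(18): 41≡15 → P
S(18)+R(17): 35≡9 → J
M(12)+S(18): 30≡4 → E
P(15)+R(17): 32≡6 → G
O(14)+S(18): 32≡6 → G

PJEGG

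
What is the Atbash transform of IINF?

I(8) → R(17)
I(8) → R(17)
N(13) → M(12)
F(5) → U(20)

RRMU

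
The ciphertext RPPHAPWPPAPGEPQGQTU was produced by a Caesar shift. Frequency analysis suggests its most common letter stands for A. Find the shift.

The most frequent ciphertext letter is P (appears 7 times).
P is position 15; A is position 0.
Shift = 15.

15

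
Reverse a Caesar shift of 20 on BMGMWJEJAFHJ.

HSMSCPKPGLNP

B(1): 1−20=-19≡7 → H
M(12): 12−20=-8≡18 → S
G(6): 6−20=-14≡12 → M
M(12): 12−20=-8≡18 → S
W(22): 22−20=2 → C
J(9): 9−20=-11≡15 → P
E(4): 4−20=-16≡10 → K
J(9): 9−20=-11≡15 → P
A(0): 0−20=-20≡6 → G
F(5): 5−20=-15≡11 → L
H(7): 7−20=-13≡13 → N
J(9): 9−20=-11≡15 → P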